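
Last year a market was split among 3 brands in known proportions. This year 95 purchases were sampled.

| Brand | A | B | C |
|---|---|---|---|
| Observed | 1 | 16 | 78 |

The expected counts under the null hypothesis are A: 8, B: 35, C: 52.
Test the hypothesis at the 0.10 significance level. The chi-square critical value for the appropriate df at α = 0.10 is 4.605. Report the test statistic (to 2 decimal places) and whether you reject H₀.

29.44; reject

cat         O        E   (O−E)²/E
A           1        8      6.125
B          16       35     10.314
C          78       52     13.000
Sum = 29.44
df = 2. Since 29.44 > 4.605, we reject H₀.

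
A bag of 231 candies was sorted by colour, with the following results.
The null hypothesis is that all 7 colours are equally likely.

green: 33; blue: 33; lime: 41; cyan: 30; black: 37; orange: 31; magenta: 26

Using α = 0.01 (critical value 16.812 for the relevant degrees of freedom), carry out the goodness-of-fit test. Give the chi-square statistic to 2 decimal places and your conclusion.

Expected count for each of the 7 categories: 231/7 = 33.
χ² = (33−33)²/33 + (33−33)²/33 + (41−33)²/33 + (30−33)²/33 + (37−33)²/33 + (31−33)²/33 + (26−33)²/33
   = 0.000 + 0.000 + 1.939 + 0.273 + 0.485 + 0.121 + 1.485
Sum = 4.30
df = 6. Since 4.30 < 16.812, we do not reject H₀.

4.30; do not reject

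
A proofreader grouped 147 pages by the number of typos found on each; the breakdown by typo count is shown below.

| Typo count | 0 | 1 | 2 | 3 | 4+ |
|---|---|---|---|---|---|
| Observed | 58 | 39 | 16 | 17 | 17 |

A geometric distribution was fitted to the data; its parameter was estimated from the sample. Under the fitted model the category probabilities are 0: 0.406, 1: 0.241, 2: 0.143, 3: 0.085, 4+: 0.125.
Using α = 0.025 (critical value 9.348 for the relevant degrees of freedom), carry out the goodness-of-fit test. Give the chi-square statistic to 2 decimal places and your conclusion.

Expected counts E_i = n·p_i: 147×0.406 = 59.682, 147×0.241 = 35.427, 147×0.143 = 21.021, 147×0.085 = 12.495, 147×0.125 = 18.375.
χ² = (58−59.682)²/59.682 + (39−35.427)²/35.427 + (16−21.021)²/21.021 + (17−12.495)²/12.495 + (17−18.375)²/18.375
   = 0.047 + 0.360 + 1.199 + 1.624 + 0.103
Sum = 3.33
df = 3. Since 3.33 < 9.348, we do not reject H₀.

3.33; do not reject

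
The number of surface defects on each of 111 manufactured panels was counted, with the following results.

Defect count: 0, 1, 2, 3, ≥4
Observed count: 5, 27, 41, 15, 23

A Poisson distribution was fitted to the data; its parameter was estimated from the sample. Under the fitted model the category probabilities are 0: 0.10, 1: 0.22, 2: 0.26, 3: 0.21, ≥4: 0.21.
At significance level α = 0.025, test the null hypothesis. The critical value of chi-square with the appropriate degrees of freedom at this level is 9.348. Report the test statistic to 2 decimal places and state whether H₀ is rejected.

Expected counts E_i = n·p_i: 111×0.10 = 11.1, 111×0.22 = 24.42, 111×0.26 = 28.86, 111×0.21 = 23.31, 111×0.21 = 23.31.
χ² = (5−11.1)²/11.1 + (27−24.42)²/24.42 + (41−28.86)²/28.86 + (15−23.31)²/23.31 + (23−23.31)²/23.31
   = 3.352 + 0.273 + 5.107 + 2.963 + 0.004
Sum = 11.70
df = 3. Since 11.70 > 9.348, we reject H₀.

11.70; reject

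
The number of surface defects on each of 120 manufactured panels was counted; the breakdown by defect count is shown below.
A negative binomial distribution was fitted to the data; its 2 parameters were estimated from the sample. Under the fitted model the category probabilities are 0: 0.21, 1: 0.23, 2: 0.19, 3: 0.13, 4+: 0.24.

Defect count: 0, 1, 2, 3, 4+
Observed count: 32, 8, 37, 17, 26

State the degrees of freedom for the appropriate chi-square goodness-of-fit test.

There are k = 5 categories and 2 parameters estimated from the data, so df = 5 − 1 − 2 = 2.

2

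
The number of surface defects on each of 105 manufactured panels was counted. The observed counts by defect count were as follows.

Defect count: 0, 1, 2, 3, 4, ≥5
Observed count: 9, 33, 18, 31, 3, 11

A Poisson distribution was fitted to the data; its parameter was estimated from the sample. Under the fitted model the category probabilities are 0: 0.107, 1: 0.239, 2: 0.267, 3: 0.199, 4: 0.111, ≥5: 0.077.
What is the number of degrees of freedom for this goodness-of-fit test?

There are k = 6 categories and 1 parameter estimated from the data, so df = 6 − 1 − 1 = 4.

4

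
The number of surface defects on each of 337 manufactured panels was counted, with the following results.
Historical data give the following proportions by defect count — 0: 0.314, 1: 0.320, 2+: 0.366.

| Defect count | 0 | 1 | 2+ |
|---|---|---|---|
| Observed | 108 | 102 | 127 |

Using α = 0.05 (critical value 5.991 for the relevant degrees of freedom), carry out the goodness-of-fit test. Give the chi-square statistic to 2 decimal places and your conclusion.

0.47; do not reject

Expected counts E_i = n·p_i: 337×0.314 = 105.818, 337×0.320 = 107.84, 337×0.366 = 123.342.
cat         O        E   (O−E)²/E
0         108  105.818      0.045
1         102   107.84      0.316
2+        127  123.342      0.108
Sum = 0.47
df = 2. Since 0.47 < 5.991, we do not reject H₀.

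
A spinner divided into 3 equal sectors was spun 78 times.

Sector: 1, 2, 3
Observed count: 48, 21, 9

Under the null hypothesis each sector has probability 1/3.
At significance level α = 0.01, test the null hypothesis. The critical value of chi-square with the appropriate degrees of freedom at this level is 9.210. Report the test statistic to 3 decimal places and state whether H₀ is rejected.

Under H₀ each category has probability 1/3, so each expected count is 78/3 = 26.
1: (48 − 26)²/26 = 484/26 = 18.6154
2: (21 − 26)²/26 = 25/26 = 0.9615
3: (9 − 26)²/26 = 289/26 = 11.1154
Sum = 30.692
df = 2. Since 30.692 > 9.210, we reject H₀.

30.692; reject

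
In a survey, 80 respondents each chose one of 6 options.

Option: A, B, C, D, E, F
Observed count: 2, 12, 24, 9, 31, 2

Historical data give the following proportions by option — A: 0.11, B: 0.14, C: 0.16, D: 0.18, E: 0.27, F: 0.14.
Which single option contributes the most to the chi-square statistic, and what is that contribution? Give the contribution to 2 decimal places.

C, 9.80

Expected counts E_i = n·p_i: 80×0.11 = 8.8, 80×0.14 = 11.2, 80×0.16 = 12.8, 80×0.18 = 14.4, 80×0.27 = 21.6, 80×0.14 = 11.2.
cat         O        E   (O−E)²/E
A           2      8.8      5.255
B          12     11.2      0.057
C          24     12.8      9.800
D           9     14.4      2.025
E          31     21.6      4.091
F           2     11.2      7.557
The largest term is for C: 9.80.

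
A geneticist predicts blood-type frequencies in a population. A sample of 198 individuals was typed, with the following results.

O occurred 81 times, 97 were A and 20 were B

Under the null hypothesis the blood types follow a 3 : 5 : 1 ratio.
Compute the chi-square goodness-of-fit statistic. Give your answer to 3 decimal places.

Ratio total = 9. Expected counts: 198×3/9 = 66, 198×5/9 = 110, 198×1/9 = 22.
O: (81 − 66)²/66 = 225/66 = 3.4091
A: (97 − 110)²/110 = 169/110 = 1.5364
B: (20 − 22)²/22 = 4/22 = 0.1818
Sum = 5.127

5.127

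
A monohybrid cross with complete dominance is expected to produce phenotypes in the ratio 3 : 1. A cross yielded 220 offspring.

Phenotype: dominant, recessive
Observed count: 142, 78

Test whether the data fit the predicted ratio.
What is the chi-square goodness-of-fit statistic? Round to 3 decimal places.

Ratio total = 4. Expected counts: 220×3/4 = 165, 220×1/4 = 55.
dominant: (142 − 165)²/165 = 529/165 = 3.2061
recessive: (78 − 55)²/55 = 529/55 = 9.6182
Sum = 12.824

12.824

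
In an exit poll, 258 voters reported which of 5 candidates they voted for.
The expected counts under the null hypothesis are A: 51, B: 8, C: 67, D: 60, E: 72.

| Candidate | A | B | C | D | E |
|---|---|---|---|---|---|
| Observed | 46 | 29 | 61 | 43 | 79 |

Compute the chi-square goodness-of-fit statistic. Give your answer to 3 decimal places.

61.650

A: (46 − 51)²/51 = 25/51 = 0.4902
B: (29 − 8)²/8 = 441/8 = 55.1250
C: (61 − 67)²/67 = 36/67 = 0.5373
D: (43 − 60)²/60 = 289/60 = 4.8167
E: (79 − 72)²/72 = 49/72 = 0.6806
Sum = 61.650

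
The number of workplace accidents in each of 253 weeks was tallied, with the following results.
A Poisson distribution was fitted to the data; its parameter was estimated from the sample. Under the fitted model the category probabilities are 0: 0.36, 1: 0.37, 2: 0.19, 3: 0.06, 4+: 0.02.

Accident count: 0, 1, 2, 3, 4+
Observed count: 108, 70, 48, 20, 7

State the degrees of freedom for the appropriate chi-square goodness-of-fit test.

3

There are k = 5 categories and 1 parameter estimated from the data, so df = 5 − 1 − 1 = 3.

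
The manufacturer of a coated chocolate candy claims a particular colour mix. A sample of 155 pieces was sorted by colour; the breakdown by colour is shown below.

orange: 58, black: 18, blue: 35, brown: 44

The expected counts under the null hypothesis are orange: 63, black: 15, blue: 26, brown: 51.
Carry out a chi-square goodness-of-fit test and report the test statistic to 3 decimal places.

cat         O        E   (O−E)²/E
orange     58       63     0.3968
black      18       15     0.6000
blue       35       26     3.1154
brown      44       51     0.9608
Sum = 5.073

5.073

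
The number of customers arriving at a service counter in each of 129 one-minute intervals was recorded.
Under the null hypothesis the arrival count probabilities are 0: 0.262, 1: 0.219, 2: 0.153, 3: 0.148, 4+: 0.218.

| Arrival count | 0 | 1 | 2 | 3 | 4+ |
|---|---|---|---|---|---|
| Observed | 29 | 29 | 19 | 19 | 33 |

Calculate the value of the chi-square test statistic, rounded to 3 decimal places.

1.575

Expected counts E_i = n·p_i: 129×0.262 = 33.798, 129×0.219 = 28.251, 129×0.153 = 19.737, 129×0.148 = 19.092, 129×0.218 = 28.122.
χ² = (29−33.798)²/33.798 + (29−28.251)²/28.251 + (19−19.737)²/19.737 + (19−19.092)²/19.092 + (33−28.122)²/28.122
   = 0.6811 + 0.0199 + 0.0275 + 0.0004 + 0.8461
Sum = 1.575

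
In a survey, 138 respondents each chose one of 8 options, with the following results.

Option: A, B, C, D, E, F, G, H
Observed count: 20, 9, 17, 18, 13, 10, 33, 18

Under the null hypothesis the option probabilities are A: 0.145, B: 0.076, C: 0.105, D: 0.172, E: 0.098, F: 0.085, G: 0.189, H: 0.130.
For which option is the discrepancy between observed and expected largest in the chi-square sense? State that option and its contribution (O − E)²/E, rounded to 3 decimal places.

Expected counts E_i = n·p_i: 138×0.145 = 20.01, 138×0.076 = 10.488, 138×0.105 = 14.49, 138×0.172 = 23.736, 138×0.098 = 13.524, 138×0.085 = 11.73, 138×0.189 = 26.082, 138×0.130 = 17.94.
cat         O        E   (O−E)²/E
A          20    20.01     0.0000
B           9   10.488     0.2111
C          17    14.49     0.4348
D          18   23.736     1.3862
E          13   13.524     0.0203
F          10    11.73     0.2551
G          33   26.082     1.8349
H          18    17.94     0.0002
The largest term is for G: 1.835.

G, 1.835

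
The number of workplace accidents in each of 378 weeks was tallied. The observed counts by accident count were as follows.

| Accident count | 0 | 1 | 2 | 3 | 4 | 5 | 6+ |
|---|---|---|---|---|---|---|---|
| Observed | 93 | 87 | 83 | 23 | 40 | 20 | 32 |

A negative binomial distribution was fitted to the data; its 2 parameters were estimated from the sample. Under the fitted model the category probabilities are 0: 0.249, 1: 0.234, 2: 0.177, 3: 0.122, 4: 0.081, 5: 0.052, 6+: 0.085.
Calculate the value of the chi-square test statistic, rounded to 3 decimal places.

Expected counts E_i = n·p_i: 378×0.249 = 94.122, 378×0.234 = 88.452, 378×0.177 = 66.906, 378×0.122 = 46.116, 378×0.081 = 30.618, 378×0.052 = 19.656, 378×0.085 = 32.13.
χ² = (93−94.122)²/94.122 + (87−88.452)²/88.452 + (83−66.906)²/66.906 + (23−46.116)²/46.116 + (40−30.618)²/30.618 + (20−19.656)²/19.656 + (32−32.13)²/32.13
   = 0.0134 + 0.0238 + 3.8714 + 11.5871 + 2.8748 + 0.0060 + 0.0005
Sum = 18.377

18.377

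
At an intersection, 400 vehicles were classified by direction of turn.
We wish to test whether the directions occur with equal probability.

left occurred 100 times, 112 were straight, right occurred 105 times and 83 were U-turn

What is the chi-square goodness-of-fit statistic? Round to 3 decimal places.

Expected count for each of the 4 categories: 400/4 = 100.
left: (100 − 100)²/100 = 0/100 = 0.0000
straight: (112 − 100)²/100 = 144/100 = 1.4400
right: (105 − 100)²/100 = 25/100 = 0.2500
U-turn: (83 − 100)²/100 = 289/100 = 2.8900
Sum = 4.580

4.580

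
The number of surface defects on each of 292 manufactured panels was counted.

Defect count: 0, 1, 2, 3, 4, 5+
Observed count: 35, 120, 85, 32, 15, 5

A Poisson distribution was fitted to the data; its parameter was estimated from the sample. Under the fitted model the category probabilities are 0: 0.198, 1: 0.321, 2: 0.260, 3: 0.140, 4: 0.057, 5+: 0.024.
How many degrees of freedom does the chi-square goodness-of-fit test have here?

There are k = 6 categories and 1 parameter estimated from the data, so df = 6 − 1 − 1 = 4.

4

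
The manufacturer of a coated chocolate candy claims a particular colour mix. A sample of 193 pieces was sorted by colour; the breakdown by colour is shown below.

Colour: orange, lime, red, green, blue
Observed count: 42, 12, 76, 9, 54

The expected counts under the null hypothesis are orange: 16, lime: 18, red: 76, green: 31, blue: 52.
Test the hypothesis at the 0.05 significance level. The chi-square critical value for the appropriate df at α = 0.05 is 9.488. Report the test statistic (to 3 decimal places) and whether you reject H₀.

χ² = (42−16)²/16 + (12−18)²/18 + (76−76)²/76 + (9−31)²/31 + (54−52)²/52
   = 42.2500 + 2.0000 + 0.0000 + 15.6129 + 0.0769
Sum = 59.940
df = 4. Since 59.940 > 9.488, we reject H₀.

59.940; reject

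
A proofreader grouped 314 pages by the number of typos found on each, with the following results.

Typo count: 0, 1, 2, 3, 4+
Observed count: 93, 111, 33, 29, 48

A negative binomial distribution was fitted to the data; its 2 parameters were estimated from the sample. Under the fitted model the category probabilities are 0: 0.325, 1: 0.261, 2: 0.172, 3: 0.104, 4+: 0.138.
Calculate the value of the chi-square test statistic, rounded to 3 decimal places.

20.181

Expected counts E_i = n·p_i: 314×0.325 = 102.05, 314×0.261 = 81.954, 314×0.172 = 54.008, 314×0.104 = 32.656, 314×0.138 = 43.332.
cat         O        E   (O−E)²/E
0          93   102.05     0.8026
1         111   81.954    10.2944
2          33   54.008     8.1717
3          29   32.656     0.4093
4+         48   43.332     0.5029
Sum = 20.181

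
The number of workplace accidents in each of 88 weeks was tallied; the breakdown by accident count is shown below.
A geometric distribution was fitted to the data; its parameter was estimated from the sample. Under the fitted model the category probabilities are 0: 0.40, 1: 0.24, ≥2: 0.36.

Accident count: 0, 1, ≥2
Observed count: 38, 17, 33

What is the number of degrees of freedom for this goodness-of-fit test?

There are k = 3 categories and 1 parameter estimated from the data, so df = 3 − 1 − 1 = 1.

1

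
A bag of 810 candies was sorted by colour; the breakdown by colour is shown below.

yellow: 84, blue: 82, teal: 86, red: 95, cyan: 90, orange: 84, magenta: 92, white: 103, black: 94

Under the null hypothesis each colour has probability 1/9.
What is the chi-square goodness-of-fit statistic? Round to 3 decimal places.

4.067

Expected count for each of the 9 categories: 810/9 = 90.
cat          O        E   (O−E)²/E
yellow      84       90     0.4000
blue        82       90     0.7111
teal        86       90     0.1778
red         95       90     0.2778
cyan        90       90     0.0000
orange      84       90     0.4000
magenta     92       90     0.0444
white      103       90     1.8778
black       94       90     0.1778
Sum = 4.067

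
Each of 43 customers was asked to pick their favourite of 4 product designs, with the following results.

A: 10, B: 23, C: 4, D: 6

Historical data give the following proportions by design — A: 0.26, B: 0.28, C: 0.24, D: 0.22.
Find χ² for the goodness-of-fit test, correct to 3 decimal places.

15.237

Expected counts E_i = n·p_i: 43×0.26 = 11.18, 43×0.28 = 12.04, 43×0.24 = 10.32, 43×0.22 = 9.46.
cat         O        E   (O−E)²/E
A          10    11.18     0.1245
B          23    12.04     9.9769
C           4    10.32     3.8704
D           6     9.46     1.2655
Sum = 15.237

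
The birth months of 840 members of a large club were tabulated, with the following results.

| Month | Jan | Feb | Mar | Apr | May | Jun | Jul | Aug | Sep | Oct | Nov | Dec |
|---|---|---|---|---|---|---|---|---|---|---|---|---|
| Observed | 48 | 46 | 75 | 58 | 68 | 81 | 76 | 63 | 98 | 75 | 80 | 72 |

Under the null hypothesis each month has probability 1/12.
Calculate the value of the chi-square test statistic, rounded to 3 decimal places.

Expected count for each of the 12 categories: 840/12 = 70.
χ² = (48−70)²/70 + (46−70)²/70 + (75−70)²/70 + (58−70)²/70 + (68−70)²/70 + (81−70)²/70 + (76−70)²/70 + (63−70)²/70 + (98−70)²/70 + (75−70)²/70 + (80−70)²/70 + (72−70)²/70
   = 6.9143 + 8.2286 + 0.3571 + 2.0571 + 0.0571 + 1.7286 + 0.5143 + 0.7000 + 11.2000 + 0.3571 + 1.4286 + 0.0571
Sum = 33.600

33.600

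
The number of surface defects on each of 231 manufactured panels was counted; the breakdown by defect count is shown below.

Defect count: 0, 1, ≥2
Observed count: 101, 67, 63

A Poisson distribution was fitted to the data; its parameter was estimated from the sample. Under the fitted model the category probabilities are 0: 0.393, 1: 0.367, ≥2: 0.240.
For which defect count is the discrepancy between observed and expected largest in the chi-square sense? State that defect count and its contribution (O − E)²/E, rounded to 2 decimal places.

1, 3.73

Expected counts E_i = n·p_i: 231×0.393 = 90.783, 231×0.367 = 84.777, 231×0.240 = 55.44.
cat         O        E   (O−E)²/E
0         101   90.783      1.150
1          67   84.777      3.728
≥2         63    55.44      1.031
The largest term is for 1: 3.73.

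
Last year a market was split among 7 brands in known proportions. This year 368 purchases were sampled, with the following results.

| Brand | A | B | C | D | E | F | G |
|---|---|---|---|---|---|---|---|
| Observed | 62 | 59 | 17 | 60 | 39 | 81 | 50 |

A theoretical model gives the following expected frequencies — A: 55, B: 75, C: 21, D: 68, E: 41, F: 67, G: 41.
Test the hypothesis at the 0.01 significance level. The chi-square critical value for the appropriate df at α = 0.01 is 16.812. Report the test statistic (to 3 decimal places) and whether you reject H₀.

χ² = (62−55)²/55 + (59−75)²/75 + (17−21)²/21 + (60−68)²/68 + (39−41)²/41 + (81−67)²/67 + (50−41)²/41
   = 0.8909 + 3.4133 + 0.7619 + 0.9412 + 0.0976 + 2.9254 + 1.9756
Sum = 11.006
df = 6. Since 11.006 < 16.812, we do not reject H₀.

11.006; do not reject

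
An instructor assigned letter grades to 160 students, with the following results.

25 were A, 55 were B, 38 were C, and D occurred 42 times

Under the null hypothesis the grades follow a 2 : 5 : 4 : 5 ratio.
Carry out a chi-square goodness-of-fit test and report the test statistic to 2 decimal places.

3.13

Ratio total = 16. Expected counts: 160×2/16 = 20, 160×5/16 = 50, 160×4/16 = 40, 160×5/16 = 50.
χ² = (25−20)²/20 + (55−50)²/50 + (38−40)²/40 + (42−50)²/50
   = 1.250 + 0.500 + 0.100 + 1.280
Sum = 3.13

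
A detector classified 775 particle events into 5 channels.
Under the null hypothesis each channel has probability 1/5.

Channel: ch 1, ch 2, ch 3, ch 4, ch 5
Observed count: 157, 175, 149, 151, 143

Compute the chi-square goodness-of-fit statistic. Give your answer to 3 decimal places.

3.871

Expected count for each of the 5 categories: 775/5 = 155.
ch 1: (157 − 155)²/155 = 4/155 = 0.0258
ch 2: (175 − 155)²/155 = 400/155 = 2.5806
ch 3: (149 − 155)²/155 = 36/155 = 0.2323
ch 4: (151 − 155)²/155 = 16/155 = 0.1032
ch 5: (143 − 155)²/155 = 144/155 = 0.9290
Sum = 3.871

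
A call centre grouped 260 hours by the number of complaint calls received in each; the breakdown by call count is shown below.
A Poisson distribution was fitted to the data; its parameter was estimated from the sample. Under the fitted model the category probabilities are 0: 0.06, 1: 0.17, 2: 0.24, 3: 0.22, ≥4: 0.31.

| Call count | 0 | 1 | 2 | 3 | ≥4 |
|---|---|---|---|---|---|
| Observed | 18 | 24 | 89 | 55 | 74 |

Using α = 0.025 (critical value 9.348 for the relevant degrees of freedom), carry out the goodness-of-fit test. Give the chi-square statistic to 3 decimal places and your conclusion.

21.565; reject

Expected counts E_i = n·p_i: 260×0.06 = 15.6, 260×0.17 = 44.2, 260×0.24 = 62.4, 260×0.22 = 57.2, 260×0.31 = 80.6.
χ² = (18−15.6)²/15.6 + (24−44.2)²/44.2 + (89−62.4)²/62.4 + (55−57.2)²/57.2 + (74−80.6)²/80.6
   = 0.3692 + 9.2317 + 11.3391 + 0.0846 + 0.5404
Sum = 21.565
df = 3. Since 21.565 > 9.348, we reject H₀.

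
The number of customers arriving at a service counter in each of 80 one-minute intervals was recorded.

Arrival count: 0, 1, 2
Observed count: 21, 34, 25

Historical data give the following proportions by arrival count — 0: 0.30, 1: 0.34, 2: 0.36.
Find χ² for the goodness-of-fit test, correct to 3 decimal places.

2.576

Expected counts E_i = n·p_i: 80×0.30 = 24, 80×0.34 = 27.2, 80×0.36 = 28.8.
χ² = (21−24)²/24 + (34−27.2)²/27.2 + (25−28.8)²/28.8
   = 0.3750 + 1.7000 + 0.5014
Sum = 2.576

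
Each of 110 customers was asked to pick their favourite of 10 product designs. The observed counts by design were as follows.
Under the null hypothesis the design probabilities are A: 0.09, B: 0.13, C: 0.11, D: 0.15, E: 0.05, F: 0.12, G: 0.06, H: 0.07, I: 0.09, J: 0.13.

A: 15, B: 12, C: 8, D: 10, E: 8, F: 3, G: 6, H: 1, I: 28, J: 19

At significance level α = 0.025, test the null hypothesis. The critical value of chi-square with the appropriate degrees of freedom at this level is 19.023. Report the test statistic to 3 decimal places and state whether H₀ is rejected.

56.486; reject

Expected counts E_i = n·p_i: 110×0.09 = 9.9, 110×0.13 = 14.3, 110×0.11 = 12.1, 110×0.15 = 16.5, 110×0.05 = 5.5, 110×0.12 = 13.2, 110×0.06 = 6.6, 110×0.07 = 7.7, 110×0.09 = 9.9, 110×0.13 = 14.3.
χ² = (15−9.9)²/9.9 + (12−14.3)²/14.3 + (8−12.1)²/12.1 + (10−16.5)²/16.5 + (8−5.5)²/5.5 + (3−13.2)²/13.2 + (6−6.6)²/6.6 + (1−7.7)²/7.7 + (28−9.9)²/9.9 + (19−14.3)²/14.3
   = 2.6273 + 0.3699 + 1.3893 + 2.5606 + 1.1364 + 7.8818 + 0.0545 + 5.8299 + 33.0919 + 1.5448
Sum = 56.486
df = 9. Since 56.486 > 19.023, we reject H₀.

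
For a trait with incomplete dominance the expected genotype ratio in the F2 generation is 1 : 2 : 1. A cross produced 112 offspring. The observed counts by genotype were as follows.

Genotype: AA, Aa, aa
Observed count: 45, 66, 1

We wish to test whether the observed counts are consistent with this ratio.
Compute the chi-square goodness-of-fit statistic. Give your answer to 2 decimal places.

Ratio total = 4. Expected counts: 112×1/4 = 28, 112×2/4 = 56, 112×1/4 = 28.
χ² = (45−28)²/28 + (66−56)²/56 + (1−28)²/28
   = 10.321 + 1.786 + 26.036
Sum = 38.14

38.14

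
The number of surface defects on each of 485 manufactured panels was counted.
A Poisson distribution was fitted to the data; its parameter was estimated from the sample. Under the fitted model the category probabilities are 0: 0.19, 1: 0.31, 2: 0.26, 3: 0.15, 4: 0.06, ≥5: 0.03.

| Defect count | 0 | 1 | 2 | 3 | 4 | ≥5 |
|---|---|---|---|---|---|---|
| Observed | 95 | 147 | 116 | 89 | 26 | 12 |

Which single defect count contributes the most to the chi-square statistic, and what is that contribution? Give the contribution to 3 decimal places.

Expected counts E_i = n·p_i: 485×0.19 = 92.15, 485×0.31 = 150.35, 485×0.26 = 126.1, 485×0.15 = 72.75, 485×0.06 = 29.1, 485×0.03 = 14.55.
0: (95 − 92.15)²/92.15 = 8.1225/92.15 = 0.0881
1: (147 − 150.35)²/150.35 = 11.2225/150.35 = 0.0746
2: (116 − 126.1)²/126.1 = 102.01/126.1 = 0.8090
3: (89 − 72.75)²/72.75 = 264.0625/72.75 = 3.6297
4: (26 − 29.1)²/29.1 = 9.61/29.1 = 0.3302
≥5: (12 − 14.55)²/14.55 = 6.5025/14.55 = 0.4469
The largest term is for 3: 3.630.

3, 3.630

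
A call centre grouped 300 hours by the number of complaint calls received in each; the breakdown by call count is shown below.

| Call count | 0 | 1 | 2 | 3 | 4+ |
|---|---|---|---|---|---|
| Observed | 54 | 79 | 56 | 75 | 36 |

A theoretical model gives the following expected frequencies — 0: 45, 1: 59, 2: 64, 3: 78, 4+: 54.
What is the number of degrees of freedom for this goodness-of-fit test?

There are k = 5 categories and no parameters were estimated from the data, so df = 5 − 1 = 4.

4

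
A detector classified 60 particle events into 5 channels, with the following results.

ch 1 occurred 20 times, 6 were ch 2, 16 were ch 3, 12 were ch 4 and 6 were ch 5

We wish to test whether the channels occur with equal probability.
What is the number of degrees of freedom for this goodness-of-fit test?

There are k = 5 categories and no parameters were estimated from the data, so df = 5 − 1 = 4.

4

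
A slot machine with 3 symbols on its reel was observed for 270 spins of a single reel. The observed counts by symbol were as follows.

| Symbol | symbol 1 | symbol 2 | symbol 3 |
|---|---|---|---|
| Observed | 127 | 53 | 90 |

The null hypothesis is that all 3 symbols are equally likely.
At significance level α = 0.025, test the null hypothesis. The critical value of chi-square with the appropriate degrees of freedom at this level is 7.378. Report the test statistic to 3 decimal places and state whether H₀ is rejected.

30.422; reject

Expected count for each of the 3 categories: 270/3 = 90.
cat           O        E   (O−E)²/E
symbol 1    127       90    15.2111
symbol 2     53       90    15.2111
symbol 3     90       90     0.0000
Sum = 30.422
df = 2. Since 30.422 > 7.378, we reject H₀.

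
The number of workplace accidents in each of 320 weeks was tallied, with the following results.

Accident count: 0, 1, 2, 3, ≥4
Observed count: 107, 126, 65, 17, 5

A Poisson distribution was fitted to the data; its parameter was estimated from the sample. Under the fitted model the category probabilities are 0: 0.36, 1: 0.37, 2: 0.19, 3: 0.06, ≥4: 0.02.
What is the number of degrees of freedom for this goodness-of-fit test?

There are k = 5 categories and 1 parameter estimated from the data, so df = 5 − 1 − 1 = 3.

3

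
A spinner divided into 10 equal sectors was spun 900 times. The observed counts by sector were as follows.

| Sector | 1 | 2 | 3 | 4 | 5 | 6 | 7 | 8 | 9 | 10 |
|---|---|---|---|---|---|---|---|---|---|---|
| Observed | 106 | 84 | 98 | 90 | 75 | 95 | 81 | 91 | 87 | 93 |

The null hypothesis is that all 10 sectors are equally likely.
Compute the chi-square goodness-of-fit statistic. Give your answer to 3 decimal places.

7.844

Under H₀ each category has probability 1/10, so each expected count is 900/10 = 90.
cat         O        E   (O−E)²/E
1         106       90     2.8444
2          84       90     0.4000
3          98       90     0.7111
4          90       90     0.0000
5          75       90     2.5000
6          95       90     0.2778
7          81       90     0.9000
8          91       90     0.0111
9          87       90     0.1000
10         93       90     0.1000
Sum = 7.844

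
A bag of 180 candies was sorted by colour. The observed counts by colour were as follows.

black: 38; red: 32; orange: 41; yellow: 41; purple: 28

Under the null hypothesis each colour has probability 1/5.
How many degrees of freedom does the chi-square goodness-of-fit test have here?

There are k = 5 categories and no parameters were estimated from the data, so df = 5 − 1 = 4.

4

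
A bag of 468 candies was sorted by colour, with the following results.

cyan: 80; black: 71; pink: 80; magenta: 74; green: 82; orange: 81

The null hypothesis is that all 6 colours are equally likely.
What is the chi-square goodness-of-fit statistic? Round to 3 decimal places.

Expected count for each of the 6 categories: 468/6 = 78.
cat          O        E   (O−E)²/E
cyan        80       78     0.0513
black       71       78     0.6282
pink        80       78     0.0513
magenta     74       78     0.2051
green       82       78     0.2051
orange      81       78     0.1154
Sum = 1.256

1.256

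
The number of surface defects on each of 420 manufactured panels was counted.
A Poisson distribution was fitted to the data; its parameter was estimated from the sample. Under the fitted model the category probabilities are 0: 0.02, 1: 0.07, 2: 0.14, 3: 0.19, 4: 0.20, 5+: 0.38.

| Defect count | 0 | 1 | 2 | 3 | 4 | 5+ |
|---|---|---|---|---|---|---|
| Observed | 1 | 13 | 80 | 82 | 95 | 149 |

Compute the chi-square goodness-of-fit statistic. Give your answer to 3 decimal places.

25.516

Expected counts E_i = n·p_i: 420×0.02 = 8.4, 420×0.07 = 29.4, 420×0.14 = 58.8, 420×0.19 = 79.8, 420×0.20 = 84, 420×0.38 = 159.6.
χ² = (1−8.4)²/8.4 + (13−29.4)²/29.4 + (80−58.8)²/58.8 + (82−79.8)²/79.8 + (95−84)²/84 + (149−159.6)²/159.6
   = 6.5190 + 9.1483 + 7.6435 + 0.0607 + 1.4405 + 0.7040
Sum = 25.516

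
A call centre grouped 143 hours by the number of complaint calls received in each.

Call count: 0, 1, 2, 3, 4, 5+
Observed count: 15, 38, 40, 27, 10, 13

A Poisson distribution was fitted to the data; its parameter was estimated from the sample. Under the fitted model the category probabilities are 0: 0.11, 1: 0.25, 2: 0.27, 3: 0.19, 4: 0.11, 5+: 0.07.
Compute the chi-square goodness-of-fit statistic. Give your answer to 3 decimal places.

Expected counts E_i = n·p_i: 143×0.11 = 15.73, 143×0.25 = 35.75, 143×0.27 = 38.61, 143×0.19 = 27.17, 143×0.11 = 15.73, 143×0.07 = 10.01.
χ² = (15−15.73)²/15.73 + (38−35.75)²/35.75 + (40−38.61)²/38.61 + (27−27.17)²/27.17 + (10−15.73)²/15.73 + (13−10.01)²/10.01
   = 0.0339 + 0.1416 + 0.0500 + 0.0011 + 2.0873 + 0.8931
Sum = 3.207

3.207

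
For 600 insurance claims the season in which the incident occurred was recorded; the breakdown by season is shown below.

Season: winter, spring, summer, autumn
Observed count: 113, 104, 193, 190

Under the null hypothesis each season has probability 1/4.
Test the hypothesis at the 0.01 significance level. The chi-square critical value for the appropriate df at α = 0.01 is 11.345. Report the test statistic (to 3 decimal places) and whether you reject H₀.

46.227; reject

Expected count for each of the 4 categories: 600/4 = 150.
winter: (113 − 150)²/150 = 1369/150 = 9.1267
spring: (104 − 150)²/150 = 2116/150 = 14.1067
summer: (193 − 150)²/150 = 1849/150 = 12.3267
autumn: (190 − 150)²/150 = 1600/150 = 10.6667
Sum = 46.227
df = 3. Since 46.227 > 11.345, we reject H₀.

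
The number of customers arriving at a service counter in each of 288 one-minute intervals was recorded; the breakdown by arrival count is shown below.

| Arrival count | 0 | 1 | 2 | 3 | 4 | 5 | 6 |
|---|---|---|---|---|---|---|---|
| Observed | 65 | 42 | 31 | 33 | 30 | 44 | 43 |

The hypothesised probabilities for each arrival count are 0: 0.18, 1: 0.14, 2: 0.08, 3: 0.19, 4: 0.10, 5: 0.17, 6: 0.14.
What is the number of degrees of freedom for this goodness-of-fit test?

6

There are k = 7 categories and no parameters were estimated from the data, so df = 7 − 1 = 6.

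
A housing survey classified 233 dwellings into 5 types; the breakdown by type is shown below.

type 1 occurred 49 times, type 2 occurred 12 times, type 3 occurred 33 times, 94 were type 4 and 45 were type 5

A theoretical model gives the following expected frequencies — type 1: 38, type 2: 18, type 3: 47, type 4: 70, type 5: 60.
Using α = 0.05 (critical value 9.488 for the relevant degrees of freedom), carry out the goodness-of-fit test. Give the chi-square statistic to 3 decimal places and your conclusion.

cat         O        E   (O−E)²/E
type 1     49       38     3.1842
type 2     12       18     2.0000
type 3     33       47     4.1702
type 4     94       70     8.2286
type 5     45       60     3.7500
Sum = 21.333
df = 4. Since 21.333 > 9.488, we reject H₀.

21.333; reject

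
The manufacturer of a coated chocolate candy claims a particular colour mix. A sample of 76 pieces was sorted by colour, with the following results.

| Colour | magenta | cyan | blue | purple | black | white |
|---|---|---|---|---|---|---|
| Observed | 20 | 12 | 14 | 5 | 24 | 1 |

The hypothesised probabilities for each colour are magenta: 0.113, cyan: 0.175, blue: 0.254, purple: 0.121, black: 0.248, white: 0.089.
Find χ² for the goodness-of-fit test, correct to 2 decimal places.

Expected counts E_i = n·p_i: 76×0.113 = 8.588, 76×0.175 = 13.3, 76×0.254 = 19.304, 76×0.121 = 9.196, 76×0.248 = 18.848, 76×0.089 = 6.764.
cat          O        E   (O−E)²/E
magenta     20    8.588     15.165
cyan        12     13.3      0.127
blue        14   19.304      1.457
purple       5    9.196      1.915
black       24   18.848      1.408
white        1    6.764      4.912
Sum = 24.98

24.98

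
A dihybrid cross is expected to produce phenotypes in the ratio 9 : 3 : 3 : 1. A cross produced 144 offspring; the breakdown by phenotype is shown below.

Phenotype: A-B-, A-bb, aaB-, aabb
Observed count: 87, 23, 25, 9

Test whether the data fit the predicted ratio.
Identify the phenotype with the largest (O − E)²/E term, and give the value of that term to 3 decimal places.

A-bb, 0.593

Ratio total = 16. Expected counts: 144×9/16 = 81, 144×3/16 = 27, 144×3/16 = 27, 144×1/16 = 9.
cat         O        E   (O−E)²/E
A-B-       87       81     0.4444
A-bb       23       27     0.5926
aaB-       25       27     0.1481
aabb        9        9     0.0000
The largest term is for A-bb: 0.593.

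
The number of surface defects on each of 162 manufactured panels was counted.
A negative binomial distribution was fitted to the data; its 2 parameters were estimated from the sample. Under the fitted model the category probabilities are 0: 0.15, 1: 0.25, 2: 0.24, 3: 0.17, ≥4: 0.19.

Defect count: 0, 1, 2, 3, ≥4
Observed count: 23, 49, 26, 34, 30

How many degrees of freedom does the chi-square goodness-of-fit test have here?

2

There are k = 5 categories and 2 parameters estimated from the data, so df = 5 − 1 − 2 = 2.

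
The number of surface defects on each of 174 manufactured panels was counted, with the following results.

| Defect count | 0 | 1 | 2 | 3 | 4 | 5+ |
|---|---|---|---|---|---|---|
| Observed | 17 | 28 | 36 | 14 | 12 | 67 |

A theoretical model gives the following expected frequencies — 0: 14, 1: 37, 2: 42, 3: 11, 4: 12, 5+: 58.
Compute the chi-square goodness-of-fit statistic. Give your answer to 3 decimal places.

5.904

0: (17 − 14)²/14 = 9/14 = 0.6429
1: (28 − 37)²/37 = 81/37 = 2.1892
2: (36 − 42)²/42 = 36/42 = 0.8571
3: (14 − 11)²/11 = 9/11 = 0.8182
4: (12 − 12)²/12 = 0/12 = 0.0000
5+: (67 − 58)²/58 = 81/58 = 1.3966
Sum = 5.904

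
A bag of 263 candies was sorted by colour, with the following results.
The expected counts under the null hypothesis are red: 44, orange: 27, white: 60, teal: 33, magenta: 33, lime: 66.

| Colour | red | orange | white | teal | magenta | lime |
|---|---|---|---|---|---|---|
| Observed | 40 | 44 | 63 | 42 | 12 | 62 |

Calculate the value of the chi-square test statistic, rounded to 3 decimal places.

red: (40 − 44)²/44 = 16/44 = 0.3636
orange: (44 − 27)²/27 = 289/27 = 10.7037
white: (63 − 60)²/60 = 9/60 = 0.1500
teal: (42 − 33)²/33 = 81/33 = 2.4545
magenta: (12 − 33)²/33 = 441/33 = 13.3636
lime: (62 − 66)²/66 = 16/66 = 0.2424
Sum = 27.278

27.278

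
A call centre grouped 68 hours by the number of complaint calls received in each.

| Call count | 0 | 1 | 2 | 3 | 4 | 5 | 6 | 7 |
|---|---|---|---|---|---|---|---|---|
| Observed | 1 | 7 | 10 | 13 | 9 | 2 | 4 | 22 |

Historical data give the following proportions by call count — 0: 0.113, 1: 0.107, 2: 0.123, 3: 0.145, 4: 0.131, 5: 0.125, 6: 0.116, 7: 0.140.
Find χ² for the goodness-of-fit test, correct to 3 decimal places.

30.393

Expected counts E_i = n·p_i: 68×0.113 = 7.684, 68×0.107 = 7.276, 68×0.123 = 8.364, 68×0.145 = 9.86, 68×0.131 = 8.908, 68×0.125 = 8.5, 68×0.116 = 7.888, 68×0.140 = 9.52.
χ² = (1−7.684)²/7.684 + (7−7.276)²/7.276 + (10−8.364)²/8.364 + (13−9.86)²/9.86 + (9−8.908)²/8.908 + (2−8.5)²/8.5 + (4−7.888)²/7.888 + (22−9.52)²/9.52
   = 5.8141 + 0.0105 + 0.3200 + 1.0000 + 0.0010 + 4.9706 + 1.9164 + 16.3603
Sum = 30.393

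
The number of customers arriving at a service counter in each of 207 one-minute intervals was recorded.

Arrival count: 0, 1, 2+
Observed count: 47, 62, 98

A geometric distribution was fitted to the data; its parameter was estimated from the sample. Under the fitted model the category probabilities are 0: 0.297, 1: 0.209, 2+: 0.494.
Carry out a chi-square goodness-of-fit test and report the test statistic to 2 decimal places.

11.70

Expected counts E_i = n·p_i: 207×0.297 = 61.479, 207×0.209 = 43.263, 207×0.494 = 102.258.
0: (47 − 61.479)²/61.479 = 209.641441/61.479 = 3.410
1: (62 − 43.263)²/43.263 = 351.075169/43.263 = 8.115
2+: (98 − 102.258)²/102.258 = 18.130564/102.258 = 0.177
Sum = 11.70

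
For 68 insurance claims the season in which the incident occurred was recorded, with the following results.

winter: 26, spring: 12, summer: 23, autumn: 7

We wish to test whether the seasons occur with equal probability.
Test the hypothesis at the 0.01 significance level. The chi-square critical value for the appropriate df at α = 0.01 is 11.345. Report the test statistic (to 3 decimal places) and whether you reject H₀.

Under H₀ each category has probability 1/4, so each expected count is 68/4 = 17.
χ² = (26−17)²/17 + (12−17)²/17 + (23−17)²/17 + (7−17)²/17
   = 4.7647 + 1.4706 + 2.1176 + 5.8824
Sum = 14.235
df = 3. Since 14.235 > 11.345, we reject H₀.

14.235; reject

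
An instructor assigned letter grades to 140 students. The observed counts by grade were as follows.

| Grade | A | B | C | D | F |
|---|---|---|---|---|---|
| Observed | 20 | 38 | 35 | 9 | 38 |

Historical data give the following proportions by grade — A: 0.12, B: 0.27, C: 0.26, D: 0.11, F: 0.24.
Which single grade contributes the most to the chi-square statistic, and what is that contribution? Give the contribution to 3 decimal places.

Expected counts E_i = n·p_i: 140×0.12 = 16.8, 140×0.27 = 37.8, 140×0.26 = 36.4, 140×0.11 = 15.4, 140×0.24 = 33.6.
A: (20 − 16.8)²/16.8 = 10.24/16.8 = 0.6095
B: (38 − 37.8)²/37.8 = 0.04/37.8 = 0.0011
C: (35 − 36.4)²/36.4 = 1.96/36.4 = 0.0538
D: (9 − 15.4)²/15.4 = 40.96/15.4 = 2.6597
F: (38 − 33.6)²/33.6 = 19.36/33.6 = 0.5762
The largest term is for D: 2.660.

D, 2.660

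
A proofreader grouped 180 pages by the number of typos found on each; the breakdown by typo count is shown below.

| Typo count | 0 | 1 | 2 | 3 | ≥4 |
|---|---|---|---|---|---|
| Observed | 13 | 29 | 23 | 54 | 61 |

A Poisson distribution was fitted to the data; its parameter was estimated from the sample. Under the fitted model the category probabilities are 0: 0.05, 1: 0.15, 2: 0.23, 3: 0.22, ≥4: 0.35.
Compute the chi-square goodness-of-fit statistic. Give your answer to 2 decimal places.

15.40

Expected counts E_i = n·p_i: 180×0.05 = 9, 180×0.15 = 27, 180×0.23 = 41.4, 180×0.22 = 39.6, 180×0.35 = 63.
0: (13 − 9)²/9 = 16/9 = 1.778
1: (29 − 27)²/27 = 4/27 = 0.148
2: (23 − 41.4)²/41.4 = 338.56/41.4 = 8.178
3: (54 − 39.6)²/39.6 = 207.36/39.6 = 5.236
≥4: (61 − 63)²/63 = 4/63 = 0.063
Sum = 15.40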